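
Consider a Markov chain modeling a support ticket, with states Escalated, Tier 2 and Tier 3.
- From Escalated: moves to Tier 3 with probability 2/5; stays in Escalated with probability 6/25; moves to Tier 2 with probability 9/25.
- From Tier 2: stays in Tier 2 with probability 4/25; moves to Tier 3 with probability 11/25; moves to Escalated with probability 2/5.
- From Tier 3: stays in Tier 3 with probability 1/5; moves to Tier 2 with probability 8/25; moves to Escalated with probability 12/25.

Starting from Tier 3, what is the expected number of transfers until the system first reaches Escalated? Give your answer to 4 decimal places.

2.1837

Let t(s) be the expected number of transfers to first reach Escalated from state s, with t(Escalated) = 0. Conditioning on the first transfer:
t(Tier 2) = 1 + 0.16·t(Tier 2) + 0.44·t(Tier 3)
t(Tier 3) = 1 + 0.32·t(Tier 2) + 0.2·t(Tier 3)
Solving: t(Tier 2) = 2.3343, t(Tier 3) = 2.1837.
Expected transfers from Tier 3 to Escalated: 2.1837.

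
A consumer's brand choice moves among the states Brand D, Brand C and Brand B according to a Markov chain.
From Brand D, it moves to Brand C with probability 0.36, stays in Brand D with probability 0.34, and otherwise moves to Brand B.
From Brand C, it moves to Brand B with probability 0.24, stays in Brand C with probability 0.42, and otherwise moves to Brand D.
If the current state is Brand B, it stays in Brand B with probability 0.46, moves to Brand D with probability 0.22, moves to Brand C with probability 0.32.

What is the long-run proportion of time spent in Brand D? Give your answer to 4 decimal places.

Let the stationary distribution be π with π = πP and π_1 + π_2 + π_3 = 1.
π_1 = 0.34·π_1 + 0.34·π_2 + 0.22·π_3
π_2 = 0.36·π_1 + 0.42·π_2 + 0.32·π_3
Solving with the normalization constraint gives π = (0.3003, 0.3689, 0.3308).
So the stationary probability of Brand D is 0.3003.

0.3003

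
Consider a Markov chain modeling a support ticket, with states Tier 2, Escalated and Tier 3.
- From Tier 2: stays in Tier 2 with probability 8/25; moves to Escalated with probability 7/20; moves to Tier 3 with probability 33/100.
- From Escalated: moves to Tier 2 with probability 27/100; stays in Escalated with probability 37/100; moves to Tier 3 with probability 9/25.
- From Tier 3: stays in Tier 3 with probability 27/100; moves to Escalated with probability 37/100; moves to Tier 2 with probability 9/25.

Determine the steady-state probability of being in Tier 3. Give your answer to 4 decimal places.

0.3216

Let the stationary distribution be π with π = πP and π_1 + π_2 + π_3 = 1.
π_1 = 0.32·π_1 + 0.27·π_2 + 0.36·π_3
π_2 = 0.35·π_1 + 0.37·π_2 + 0.37·π_3
Solving with the normalization constraint gives π = (0.3147, 0.3637, 0.3216).
So the stationary probability of Tier 3 is 0.3216.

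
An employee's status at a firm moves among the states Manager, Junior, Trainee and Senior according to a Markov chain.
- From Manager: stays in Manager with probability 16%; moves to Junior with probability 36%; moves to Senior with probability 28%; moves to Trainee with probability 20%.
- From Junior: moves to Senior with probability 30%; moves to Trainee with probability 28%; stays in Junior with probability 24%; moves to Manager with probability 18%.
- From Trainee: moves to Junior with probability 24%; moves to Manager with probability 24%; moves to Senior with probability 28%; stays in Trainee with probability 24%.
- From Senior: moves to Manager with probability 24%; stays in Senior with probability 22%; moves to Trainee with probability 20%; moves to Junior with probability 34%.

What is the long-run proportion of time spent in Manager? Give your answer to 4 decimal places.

0.2060

Let the stationary distribution be π with π = πP and π_1 + π_2 + π_3 + π_4 = 1.
π_1 = 0.16·π_1 + 0.18·π_2 + 0.24·π_3 + 0.24·π_4
π_2 = 0.36·π_1 + 0.24·π_2 + 0.24·π_3 + 0.34·π_4
π_3 = 0.2·π_1 + 0.28·π_2 + 0.24·π_3 + 0.2·π_4
Solving with the normalization constraint gives π = (0.2060, 0.2917, 0.2326, 0.2697).
So the stationary probability of Manager is 0.2060.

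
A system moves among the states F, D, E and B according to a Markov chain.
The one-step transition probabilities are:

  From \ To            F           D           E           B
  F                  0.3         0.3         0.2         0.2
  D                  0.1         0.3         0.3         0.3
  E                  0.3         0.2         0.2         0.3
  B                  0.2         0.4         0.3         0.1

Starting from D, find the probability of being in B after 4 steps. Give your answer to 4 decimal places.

0.2317

Propagate the distribution vector 4 steps from D.
After 0 steps: (0.0000, 1.0000, 0.0000, 0.0000)
After 1 step: (0.1000, 0.3000, 0.3000, 0.3000)
After 2 steps: (0.2100, 0.3000, 0.2600, 0.2300)
After 3 steps: (0.2170, 0.2970, 0.2530, 0.2330)
After 4 steps: (0.2173, 0.2980, 0.2530, 0.2317)
P(in B after 4 steps) = 0.2317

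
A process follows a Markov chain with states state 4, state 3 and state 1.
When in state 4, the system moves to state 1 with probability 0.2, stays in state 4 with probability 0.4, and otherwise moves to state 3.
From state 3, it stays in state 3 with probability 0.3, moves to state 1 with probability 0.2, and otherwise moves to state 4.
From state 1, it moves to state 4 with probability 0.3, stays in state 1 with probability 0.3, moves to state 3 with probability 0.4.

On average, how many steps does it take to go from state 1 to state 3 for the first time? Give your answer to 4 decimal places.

2.5000

Let t(s) be the expected number of steps to first reach state 3 from state s, with t(state 3) = 0. Conditioning on the first step:
t(state 4) = 1 + 0.4·t(state 4) + 0.2·t(state 1)
t(state 1) = 1 + 0.3·t(state 4) + 0.3·t(state 1)
Solving: t(state 4) = 2.5000, t(state 1) = 2.5000.
Expected steps from state 1 to state 3: 2.5000.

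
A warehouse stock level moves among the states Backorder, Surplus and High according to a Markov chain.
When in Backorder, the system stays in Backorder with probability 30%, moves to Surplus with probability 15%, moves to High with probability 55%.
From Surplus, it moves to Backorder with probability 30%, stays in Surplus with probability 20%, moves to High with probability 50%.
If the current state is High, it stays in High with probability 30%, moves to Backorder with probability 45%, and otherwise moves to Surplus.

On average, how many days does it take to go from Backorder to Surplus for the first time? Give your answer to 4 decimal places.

Let t(s) be the expected number of days to first reach Surplus from state s, with t(Surplus) = 0. Conditioning on the first day:
t(Backorder) = 1 + 0.3·t(Backorder) + 0.55·t(High)
t(High) = 1 + 0.45·t(Backorder) + 0.3·t(High)
Solving: t(Backorder) = 5.1546, t(High) = 4.7423.
Expected days from Backorder to Surplus: 5.1546.

5.1546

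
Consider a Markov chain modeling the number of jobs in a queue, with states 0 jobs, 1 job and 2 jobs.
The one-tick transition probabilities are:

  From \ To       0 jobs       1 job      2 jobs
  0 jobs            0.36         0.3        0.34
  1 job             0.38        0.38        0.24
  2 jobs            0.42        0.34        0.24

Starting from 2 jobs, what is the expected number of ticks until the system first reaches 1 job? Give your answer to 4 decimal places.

3.0850

Let t(s) be the expected number of ticks to first reach 1 job from state s, with t(1 job) = 0. Conditioning on the first tick:
t(0 jobs) = 1 + 0.36·t(0 jobs) + 0.34·t(2 jobs)
t(2 jobs) = 1 + 0.42·t(0 jobs) + 0.24·t(2 jobs)
Solving: t(0 jobs) = 3.2014, t(2 jobs) = 3.0850.
Expected ticks from 2 jobs to 1 job: 3.0850.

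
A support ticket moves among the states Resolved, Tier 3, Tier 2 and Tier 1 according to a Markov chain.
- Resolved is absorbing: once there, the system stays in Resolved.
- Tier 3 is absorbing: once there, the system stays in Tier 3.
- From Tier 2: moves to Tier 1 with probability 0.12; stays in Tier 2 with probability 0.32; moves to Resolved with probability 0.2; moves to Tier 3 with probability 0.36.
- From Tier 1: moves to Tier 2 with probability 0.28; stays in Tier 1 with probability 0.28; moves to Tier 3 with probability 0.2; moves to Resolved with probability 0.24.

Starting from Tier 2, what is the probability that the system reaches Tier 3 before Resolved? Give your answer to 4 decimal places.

0.6211

Let h(s) be the probability of absorption at Tier 3 starting from transient state s. Then h(Tier 3) = 1 and h(Resolved) = 0. By first-step analysis:
h(Tier 2) = 0.2·0 + 0.36·1 + 0.32·h(Tier 2) + 0.12·h(Tier 1)
h(Tier 1) = 0.24·0 + 0.2·1 + 0.28·h(Tier 2) + 0.28·h(Tier 1)
Solving: h(Tier 2) = 0.6211, h(Tier 1) = 0.5193.
Starting from Tier 2, the probability is 0.6211.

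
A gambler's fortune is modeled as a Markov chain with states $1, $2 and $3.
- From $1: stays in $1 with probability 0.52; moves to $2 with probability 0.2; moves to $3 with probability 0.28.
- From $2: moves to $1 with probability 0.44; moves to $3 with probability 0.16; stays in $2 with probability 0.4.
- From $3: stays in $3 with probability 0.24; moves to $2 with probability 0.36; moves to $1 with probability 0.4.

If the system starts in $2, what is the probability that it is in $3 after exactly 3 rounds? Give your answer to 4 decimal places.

0.2343

Propagate the distribution vector 3 rounds from $2.
After 0 rounds: (0.0000, 1.0000, 0.0000)
After 1 round: (0.4400, 0.4000, 0.1600)
After 2 rounds: (0.4688, 0.3056, 0.2256)
After 3 rounds: (0.4685, 0.2972, 0.2343)
P(in $3 after 3 rounds) = 0.2343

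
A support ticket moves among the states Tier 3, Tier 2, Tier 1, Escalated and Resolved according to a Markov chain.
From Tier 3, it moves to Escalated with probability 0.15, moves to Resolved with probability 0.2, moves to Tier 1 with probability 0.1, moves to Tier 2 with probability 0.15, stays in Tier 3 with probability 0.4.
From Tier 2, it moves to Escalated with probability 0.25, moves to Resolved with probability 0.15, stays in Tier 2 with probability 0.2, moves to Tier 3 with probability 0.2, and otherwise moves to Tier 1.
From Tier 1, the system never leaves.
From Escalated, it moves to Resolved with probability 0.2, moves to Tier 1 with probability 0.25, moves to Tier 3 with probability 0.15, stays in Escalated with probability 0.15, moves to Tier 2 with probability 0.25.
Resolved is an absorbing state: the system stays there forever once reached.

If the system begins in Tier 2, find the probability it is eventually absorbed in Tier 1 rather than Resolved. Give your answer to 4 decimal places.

0.5201

Let h(s) be the probability of absorption at Tier 1 starting from transient state s. Then h(Tier 1) = 1 and h(Resolved) = 0. By first-step analysis:
h(Tier 3) = 0.4·h(Tier 3) + 0.15·h(Tier 2) + 0.1·1 + 0.15·h(Escalated) + 0.2·0
h(Tier 2) = 0.2·h(Tier 3) + 0.2·h(Tier 2) + 0.2·1 + 0.25·h(Escalated) + 0.15·0
h(Escalated) = 0.15·h(Tier 3) + 0.25·h(Tier 2) + 0.25·1 + 0.15·h(Escalated) + 0.2·0
Solving: h(Tier 3) = 0.4273, h(Tier 2) = 0.5201, h(Escalated) = 0.5225.
Starting from Tier 2, the probability is 0.5201.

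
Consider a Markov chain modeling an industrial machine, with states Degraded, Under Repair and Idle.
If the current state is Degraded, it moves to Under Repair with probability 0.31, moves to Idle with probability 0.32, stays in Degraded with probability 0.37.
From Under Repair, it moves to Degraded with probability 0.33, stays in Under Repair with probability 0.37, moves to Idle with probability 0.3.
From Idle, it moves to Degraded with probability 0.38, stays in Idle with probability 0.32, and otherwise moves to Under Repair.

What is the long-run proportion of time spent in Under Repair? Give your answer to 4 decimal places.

Let the stationary distribution be π with π = πP and π_1 + π_2 + π_3 = 1.
π_1 = 0.37·π_1 + 0.33·π_2 + 0.38·π_3
π_2 = 0.31·π_1 + 0.37·π_2 + 0.3·π_3
Solving with the normalization constraint gives π = (0.3601, 0.3265, 0.3135).
So the stationary probability of Under Repair is 0.3265.

0.3265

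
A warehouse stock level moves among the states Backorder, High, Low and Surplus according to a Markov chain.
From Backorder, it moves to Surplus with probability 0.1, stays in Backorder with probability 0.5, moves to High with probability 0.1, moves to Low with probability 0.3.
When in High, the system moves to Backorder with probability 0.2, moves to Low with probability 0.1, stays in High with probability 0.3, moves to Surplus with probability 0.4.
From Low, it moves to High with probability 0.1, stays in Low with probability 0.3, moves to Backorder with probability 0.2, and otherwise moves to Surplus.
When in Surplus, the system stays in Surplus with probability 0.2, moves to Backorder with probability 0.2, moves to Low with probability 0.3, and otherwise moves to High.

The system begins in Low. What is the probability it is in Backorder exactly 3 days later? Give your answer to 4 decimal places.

Propagate the distribution vector 3 days from Low.
After 0 days: (0.0000, 0.0000, 1.0000, 0.0000)
After 1 day: (0.2000, 0.1000, 0.3000, 0.4000)
After 2 days: (0.2600, 0.2000, 0.2800, 0.2600)
After 3 days: (0.2780, 0.1920, 0.2600, 0.2700)
P(in Backorder after 3 days) = 0.2780

0.2780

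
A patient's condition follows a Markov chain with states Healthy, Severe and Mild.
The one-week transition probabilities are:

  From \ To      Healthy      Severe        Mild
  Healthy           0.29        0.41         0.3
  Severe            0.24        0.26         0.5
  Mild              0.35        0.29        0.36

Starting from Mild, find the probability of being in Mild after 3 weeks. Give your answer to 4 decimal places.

0.3874

Propagate the distribution vector 3 weeks from Mild.
After 0 weeks: (0.0000, 0.0000, 1.0000)
After 1 week: (0.3500, 0.2900, 0.3600)
After 2 weeks: (0.2971, 0.3233, 0.3796)
After 3 weeks: (0.2966, 0.3160, 0.3874)
P(in Mild after 3 weeks) = 0.3874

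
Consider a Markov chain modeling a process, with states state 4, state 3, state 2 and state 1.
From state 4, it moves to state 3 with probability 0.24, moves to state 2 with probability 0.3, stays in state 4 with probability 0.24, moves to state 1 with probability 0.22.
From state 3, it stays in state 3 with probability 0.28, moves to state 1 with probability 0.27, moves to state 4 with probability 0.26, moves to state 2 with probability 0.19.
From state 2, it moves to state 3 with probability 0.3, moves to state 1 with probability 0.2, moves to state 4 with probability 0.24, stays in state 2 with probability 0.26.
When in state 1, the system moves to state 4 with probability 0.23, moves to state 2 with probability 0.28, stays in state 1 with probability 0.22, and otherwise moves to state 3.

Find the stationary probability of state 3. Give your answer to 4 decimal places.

0.2731

Let the stationary distribution be π with π = πP and π_1 + π_2 + π_3 + π_4 = 1.
π_1 = 0.24·π_1 + 0.26·π_2 + 0.24·π_3 + 0.23·π_4
π_2 = 0.24·π_1 + 0.28·π_2 + 0.3·π_3 + 0.27·π_4
π_3 = 0.3·π_1 + 0.19·π_2 + 0.26·π_3 + 0.28·π_4
Solving with the normalization constraint gives π = (0.2432, 0.2731, 0.2552, 0.2286).
So the stationary probability of state 3 is 0.2731.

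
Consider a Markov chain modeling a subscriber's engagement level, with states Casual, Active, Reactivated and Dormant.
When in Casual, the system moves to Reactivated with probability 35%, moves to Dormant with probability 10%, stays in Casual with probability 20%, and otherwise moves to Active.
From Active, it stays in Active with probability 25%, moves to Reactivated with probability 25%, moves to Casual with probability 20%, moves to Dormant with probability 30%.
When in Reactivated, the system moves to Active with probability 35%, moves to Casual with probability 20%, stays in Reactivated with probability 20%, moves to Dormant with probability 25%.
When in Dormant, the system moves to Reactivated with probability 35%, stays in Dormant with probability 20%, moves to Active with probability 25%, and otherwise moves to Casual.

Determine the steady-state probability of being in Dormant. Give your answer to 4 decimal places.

Let the stationary distribution be π with π = πP and π_1 + π_2 + π_3 + π_4 = 1.
π_1 = 0.2·π_1 + 0.2·π_2 + 0.2·π_3 + 0.2·π_4
π_2 = 0.35·π_1 + 0.25·π_2 + 0.35·π_3 + 0.25·π_4
π_3 = 0.35·π_1 + 0.25·π_2 + 0.2·π_3 + 0.35·π_4
Solving with the normalization constraint gives π = (0.2000, 0.2978, 0.2784, 0.2237).
So the stationary probability of Dormant is 0.2237.

0.2237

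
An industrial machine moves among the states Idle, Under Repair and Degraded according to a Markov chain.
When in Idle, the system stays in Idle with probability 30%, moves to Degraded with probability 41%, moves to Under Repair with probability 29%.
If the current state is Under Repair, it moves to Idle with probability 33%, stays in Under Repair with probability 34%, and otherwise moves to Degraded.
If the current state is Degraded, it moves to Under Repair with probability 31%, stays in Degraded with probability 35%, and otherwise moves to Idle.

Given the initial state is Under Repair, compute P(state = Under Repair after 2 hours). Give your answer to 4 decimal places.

Sum over the intermediate state after 1 hour:
P = P(Under Repair→Idle)·P(Idle→Under Repair) + P(Under Repair→Under Repair)·P(Under Repair→Under Repair) + P(Under Repair→Degraded)·P(Degraded→Under Repair)
  = 0.33×0.29 + 0.34×0.34 + 0.33×0.31
  = 0.0957 + 0.1156 + 0.1023 = 0.3136

0.3136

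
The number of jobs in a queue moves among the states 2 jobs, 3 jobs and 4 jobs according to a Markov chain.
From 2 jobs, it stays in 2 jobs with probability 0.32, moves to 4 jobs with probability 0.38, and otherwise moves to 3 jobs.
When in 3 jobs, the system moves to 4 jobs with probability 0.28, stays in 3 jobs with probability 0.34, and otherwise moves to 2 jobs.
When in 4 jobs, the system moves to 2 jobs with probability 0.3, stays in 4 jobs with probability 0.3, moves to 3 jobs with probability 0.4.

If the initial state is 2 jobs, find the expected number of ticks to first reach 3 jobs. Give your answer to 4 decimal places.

2.9834

Let t(s) be the expected number of ticks to first reach 3 jobs from state s, with t(3 jobs) = 0. Conditioning on the first tick:
t(2 jobs) = 1 + 0.32·t(2 jobs) + 0.38·t(4 jobs)
t(4 jobs) = 1 + 0.3·t(2 jobs) + 0.3·t(4 jobs)
Solving: t(2 jobs) = 2.9834, t(4 jobs) = 2.7072.
Expected ticks from 2 jobs to 3 jobs: 2.9834.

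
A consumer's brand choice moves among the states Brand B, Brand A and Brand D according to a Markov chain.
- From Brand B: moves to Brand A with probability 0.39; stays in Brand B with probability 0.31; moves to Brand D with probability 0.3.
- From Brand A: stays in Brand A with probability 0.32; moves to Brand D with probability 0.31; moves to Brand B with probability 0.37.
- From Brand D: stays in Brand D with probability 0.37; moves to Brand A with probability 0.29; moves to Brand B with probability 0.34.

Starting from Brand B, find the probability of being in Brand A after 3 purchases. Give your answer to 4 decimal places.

Propagate the distribution vector 3 purchases from Brand B.
After 0 purchases: (1.0000, 0.0000, 0.0000)
After 1 purchase: (0.3100, 0.3900, 0.3000)
After 2 purchases: (0.3424, 0.3327, 0.3249)
After 3 purchases: (0.3397, 0.3342, 0.3261)
P(in Brand A after 3 purchases) = 0.3342

0.3342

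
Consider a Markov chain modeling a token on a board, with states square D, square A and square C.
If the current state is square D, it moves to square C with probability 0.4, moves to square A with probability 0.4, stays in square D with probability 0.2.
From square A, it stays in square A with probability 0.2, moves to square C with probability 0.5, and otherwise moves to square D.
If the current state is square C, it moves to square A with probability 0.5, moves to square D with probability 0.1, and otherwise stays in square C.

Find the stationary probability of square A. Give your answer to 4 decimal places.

0.3697

Let the stationary distribution be π with π = πP and π_1 + π_2 + π_3 = 1.
π_1 = 0.2·π_1 + 0.3·π_2 + 0.1·π_3
π_2 = 0.4·π_1 + 0.2·π_2 + 0.5·π_3
Solving with the normalization constraint gives π = (0.1933, 0.3697, 0.4370).
So the stationary probability of square A is 0.3697.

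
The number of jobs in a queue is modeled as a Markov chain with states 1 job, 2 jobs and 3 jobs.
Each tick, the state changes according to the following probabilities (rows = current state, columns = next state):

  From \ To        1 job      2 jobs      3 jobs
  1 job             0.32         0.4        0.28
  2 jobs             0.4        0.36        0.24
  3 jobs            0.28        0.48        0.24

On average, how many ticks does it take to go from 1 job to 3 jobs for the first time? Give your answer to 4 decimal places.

3.7791

Let t(s) be the expected number of ticks to first reach 3 jobs from state s, with t(3 jobs) = 0. Conditioning on the first tick:
t(1 job) = 1 + 0.32·t(1 job) + 0.4·t(2 jobs)
t(2 jobs) = 1 + 0.4·t(1 job) + 0.36·t(2 jobs)
Solving: t(1 job) = 3.7791, t(2 jobs) = 3.9244.
Expected ticks from 1 job to 3 jobs: 3.7791.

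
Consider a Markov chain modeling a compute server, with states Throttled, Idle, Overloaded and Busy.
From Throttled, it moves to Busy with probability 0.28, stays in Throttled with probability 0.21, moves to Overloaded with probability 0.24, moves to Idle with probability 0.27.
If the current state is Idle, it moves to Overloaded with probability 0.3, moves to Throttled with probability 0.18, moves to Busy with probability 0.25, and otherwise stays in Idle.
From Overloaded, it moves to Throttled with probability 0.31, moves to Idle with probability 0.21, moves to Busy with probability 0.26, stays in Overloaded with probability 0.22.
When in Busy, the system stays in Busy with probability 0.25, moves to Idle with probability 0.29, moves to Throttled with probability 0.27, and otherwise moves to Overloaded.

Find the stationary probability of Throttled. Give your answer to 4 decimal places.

0.2415

Let the stationary distribution be π with π = πP and π_1 + π_2 + π_3 + π_4 = 1.
π_1 = 0.21·π_1 + 0.18·π_2 + 0.31·π_3 + 0.27·π_4
π_2 = 0.27·π_1 + 0.27·π_2 + 0.21·π_3 + 0.29·π_4
π_3 = 0.24·π_1 + 0.3·π_2 + 0.22·π_3 + 0.19·π_4
Solving with the normalization constraint gives π = (0.2415, 0.2609, 0.2379, 0.2596).
So the stationary probability of Throttled is 0.2415.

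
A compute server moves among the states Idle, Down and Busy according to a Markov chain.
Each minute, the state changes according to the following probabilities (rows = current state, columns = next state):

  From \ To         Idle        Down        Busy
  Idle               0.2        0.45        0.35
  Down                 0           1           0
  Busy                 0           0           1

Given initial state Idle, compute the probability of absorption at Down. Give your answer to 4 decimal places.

0.5625

Let h(s) be the probability of absorption at Down starting from transient state s. Then h(Down) = 1 and h(Busy) = 0. By first-step analysis:
h(Idle) = 0.2·h(Idle) + 0.45·1 + 0.35·0
Solving: h(Idle) = 0.5625.
Starting from Idle, the probability is 0.5625.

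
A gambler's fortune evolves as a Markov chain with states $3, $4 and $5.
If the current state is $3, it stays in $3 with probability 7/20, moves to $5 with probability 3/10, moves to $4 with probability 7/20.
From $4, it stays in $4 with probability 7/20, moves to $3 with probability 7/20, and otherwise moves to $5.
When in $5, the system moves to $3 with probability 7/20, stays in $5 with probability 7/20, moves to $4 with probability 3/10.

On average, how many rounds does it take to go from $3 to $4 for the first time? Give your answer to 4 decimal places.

2.9921

Let t(s) be the expected number of rounds to first reach $4 from state s, with t($4) = 0. Conditioning on the first round:
t($3) = 1 + 0.35·t($3) + 0.3·t($5)
t($5) = 1 + 0.35·t($3) + 0.35·t($5)
Solving: t($3) = 2.9921, t($5) = 3.1496.
Expected rounds from $3 to $4: 2.9921.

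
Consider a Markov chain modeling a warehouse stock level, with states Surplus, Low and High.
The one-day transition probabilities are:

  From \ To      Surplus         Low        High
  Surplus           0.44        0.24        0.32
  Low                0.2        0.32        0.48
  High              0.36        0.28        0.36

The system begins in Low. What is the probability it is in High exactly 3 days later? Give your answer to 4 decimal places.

0.3812

Propagate the distribution vector 3 days from Low.
After 0 days: (0.0000, 1.0000, 0.0000)
After 1 day: (0.2000, 0.3200, 0.4800)
After 2 days: (0.3248, 0.2848, 0.3904)
After 3 days: (0.3404, 0.2784, 0.3812)
P(in High after 3 days) = 0.3812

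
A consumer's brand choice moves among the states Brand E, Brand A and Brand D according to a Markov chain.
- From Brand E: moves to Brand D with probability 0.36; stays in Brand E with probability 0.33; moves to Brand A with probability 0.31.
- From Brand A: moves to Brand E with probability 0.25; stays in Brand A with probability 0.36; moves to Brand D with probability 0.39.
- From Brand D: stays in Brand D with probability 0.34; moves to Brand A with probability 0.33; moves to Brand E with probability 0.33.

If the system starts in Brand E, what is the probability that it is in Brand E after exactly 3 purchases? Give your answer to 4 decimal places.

0.3034

Propagate the distribution vector 3 purchases from Brand E.
After 0 purchases: (1.0000, 0.0000, 0.0000)
After 1 purchase: (0.3300, 0.3100, 0.3600)
After 2 purchases: (0.3052, 0.3327, 0.3621)
After 3 purchases: (0.3034, 0.3339, 0.3627)
P(in Brand E after 3 purchases) = 0.3034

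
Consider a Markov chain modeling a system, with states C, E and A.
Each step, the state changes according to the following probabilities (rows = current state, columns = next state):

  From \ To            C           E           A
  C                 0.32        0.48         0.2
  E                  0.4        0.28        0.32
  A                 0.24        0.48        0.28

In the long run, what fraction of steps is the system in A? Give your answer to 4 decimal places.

0.2696

Let the stationary distribution be π with π = πP and π_1 + π_2 + π_3 = 1.
π_1 = 0.32·π_1 + 0.4·π_2 + 0.24·π_3
π_2 = 0.48·π_1 + 0.28·π_2 + 0.48·π_3
Solving with the normalization constraint gives π = (0.3304, 0.4000, 0.2696).
So the stationary probability of A is 0.2696.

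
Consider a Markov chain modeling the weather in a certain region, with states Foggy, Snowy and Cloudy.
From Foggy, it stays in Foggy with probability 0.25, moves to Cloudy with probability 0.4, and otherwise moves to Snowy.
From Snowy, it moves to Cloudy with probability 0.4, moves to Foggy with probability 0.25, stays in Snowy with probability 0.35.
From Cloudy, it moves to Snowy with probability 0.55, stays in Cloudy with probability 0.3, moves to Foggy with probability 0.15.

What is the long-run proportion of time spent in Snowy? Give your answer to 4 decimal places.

Let the stationary distribution be π with π = πP and π_1 + π_2 + π_3 = 1.
π_1 = 0.25·π_1 + 0.25·π_2 + 0.15·π_3
π_2 = 0.35·π_1 + 0.35·π_2 + 0.55·π_3
Solving with the normalization constraint gives π = (0.2136, 0.4227, 0.3636).
So the stationary probability of Snowy is 0.4227.

0.4227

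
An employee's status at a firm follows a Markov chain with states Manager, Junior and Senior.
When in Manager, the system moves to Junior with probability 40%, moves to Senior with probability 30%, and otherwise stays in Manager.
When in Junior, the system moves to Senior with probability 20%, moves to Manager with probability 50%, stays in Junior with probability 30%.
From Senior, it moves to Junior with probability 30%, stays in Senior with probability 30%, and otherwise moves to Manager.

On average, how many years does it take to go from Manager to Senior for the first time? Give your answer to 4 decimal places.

3.7931

Let t(s) be the expected number of years to first reach Senior from state s, with t(Senior) = 0. Conditioning on the first year:
t(Manager) = 1 + 0.3·t(Manager) + 0.4·t(Junior)
t(Junior) = 1 + 0.5·t(Manager) + 0.3·t(Junior)
Solving: t(Manager) = 3.7931, t(Junior) = 4.1379.
Expected years from Manager to Senior: 3.7931.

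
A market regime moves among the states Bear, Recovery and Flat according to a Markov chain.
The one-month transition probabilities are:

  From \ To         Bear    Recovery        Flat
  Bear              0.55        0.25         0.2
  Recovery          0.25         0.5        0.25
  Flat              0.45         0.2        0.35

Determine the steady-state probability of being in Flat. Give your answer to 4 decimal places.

Let the stationary distribution be π with π = πP and π_1 + π_2 + π_3 = 1.
π_1 = 0.55·π_1 + 0.25·π_2 + 0.45·π_3
π_2 = 0.25·π_1 + 0.5·π_2 + 0.2·π_3
Solving with the normalization constraint gives π = (0.4297, 0.3164, 0.2539).
So the stationary probability of Flat is 0.2539.

0.2539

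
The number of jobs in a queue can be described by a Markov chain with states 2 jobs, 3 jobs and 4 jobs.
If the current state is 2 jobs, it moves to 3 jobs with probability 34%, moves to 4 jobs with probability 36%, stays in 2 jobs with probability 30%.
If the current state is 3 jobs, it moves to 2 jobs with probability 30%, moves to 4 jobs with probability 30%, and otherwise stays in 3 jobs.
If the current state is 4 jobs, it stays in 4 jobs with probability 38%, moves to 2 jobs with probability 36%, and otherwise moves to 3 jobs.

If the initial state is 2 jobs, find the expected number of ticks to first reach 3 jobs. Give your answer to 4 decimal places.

Let t(s) be the expected number of ticks to first reach 3 jobs from state s, with t(3 jobs) = 0. Conditioning on the first tick:
t(2 jobs) = 1 + 0.3·t(2 jobs) + 0.36·t(4 jobs)
t(4 jobs) = 1 + 0.36·t(2 jobs) + 0.38·t(4 jobs)
Solving: t(2 jobs) = 3.2194, t(4 jobs) = 3.4823.
Expected ticks from 2 jobs to 3 jobs: 3.2194.

3.2194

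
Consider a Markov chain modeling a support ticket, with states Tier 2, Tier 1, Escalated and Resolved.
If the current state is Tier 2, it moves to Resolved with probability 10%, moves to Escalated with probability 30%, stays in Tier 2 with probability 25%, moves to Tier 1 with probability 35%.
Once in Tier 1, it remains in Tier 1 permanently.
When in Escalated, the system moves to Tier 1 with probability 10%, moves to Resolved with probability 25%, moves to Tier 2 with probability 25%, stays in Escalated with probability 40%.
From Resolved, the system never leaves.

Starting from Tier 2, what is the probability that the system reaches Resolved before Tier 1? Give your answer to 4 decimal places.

Let h(s) be the probability of absorption at Resolved starting from transient state s. Then h(Resolved) = 1 and h(Tier 1) = 0. By first-step analysis:
h(Tier 2) = 0.25·h(Tier 2) + 0.35·0 + 0.3·h(Escalated) + 0.1·1
h(Escalated) = 0.25·h(Tier 2) + 0.1·0 + 0.4·h(Escalated) + 0.25·1
Solving: h(Tier 2) = 0.3600, h(Escalated) = 0.5667.
Starting from Tier 2, the probability is 0.3600.

0.3600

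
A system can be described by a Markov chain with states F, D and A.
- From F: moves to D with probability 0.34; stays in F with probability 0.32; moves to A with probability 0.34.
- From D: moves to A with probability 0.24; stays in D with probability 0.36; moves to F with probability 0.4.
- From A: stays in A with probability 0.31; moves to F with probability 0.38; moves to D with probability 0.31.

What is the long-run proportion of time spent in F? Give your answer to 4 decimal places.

Let the stationary distribution be π with π = πP and π_1 + π_2 + π_3 = 1.
π_1 = 0.32·π_1 + 0.4·π_2 + 0.38·π_3
π_2 = 0.34·π_1 + 0.36·π_2 + 0.31·π_3
Solving with the normalization constraint gives π = (0.3649, 0.3378, 0.2973).
So the stationary probability of F is 0.3649.

0.3649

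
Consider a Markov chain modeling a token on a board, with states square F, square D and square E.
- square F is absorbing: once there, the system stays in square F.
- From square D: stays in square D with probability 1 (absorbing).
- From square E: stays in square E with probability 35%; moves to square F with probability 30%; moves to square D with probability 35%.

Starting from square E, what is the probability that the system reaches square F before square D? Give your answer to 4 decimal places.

0.4615

Let h(s) be the probability of absorption at square F starting from transient state s. Then h(square F) = 1 and h(square D) = 0. By first-step analysis:
h(square E) = 0.3·1 + 0.35·0 + 0.35·h(square E)
Solving: h(square E) = 0.4615.
Starting from square E, the probability is 0.4615.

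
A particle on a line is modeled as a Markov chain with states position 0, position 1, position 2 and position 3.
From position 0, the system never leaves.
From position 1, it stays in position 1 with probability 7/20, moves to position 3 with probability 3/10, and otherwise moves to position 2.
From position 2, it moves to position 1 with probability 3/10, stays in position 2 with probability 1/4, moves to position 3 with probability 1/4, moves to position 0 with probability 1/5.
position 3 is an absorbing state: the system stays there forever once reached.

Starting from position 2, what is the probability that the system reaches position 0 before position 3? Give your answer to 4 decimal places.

0.3399

Let h(s) be the probability of absorption at position 0 starting from transient state s. Then h(position 0) = 1 and h(position 3) = 0. By first-step analysis:
h(position 1) = 0.35·h(position 1) + 0.35·h(position 2) + 0.3·0
h(position 2) = 0.2·1 + 0.3·h(position 1) + 0.25·h(position 2) + 0.25·0
Solving: h(position 1) = 0.1830, h(position 2) = 0.3399.
Starting from position 2, the probability is 0.3399.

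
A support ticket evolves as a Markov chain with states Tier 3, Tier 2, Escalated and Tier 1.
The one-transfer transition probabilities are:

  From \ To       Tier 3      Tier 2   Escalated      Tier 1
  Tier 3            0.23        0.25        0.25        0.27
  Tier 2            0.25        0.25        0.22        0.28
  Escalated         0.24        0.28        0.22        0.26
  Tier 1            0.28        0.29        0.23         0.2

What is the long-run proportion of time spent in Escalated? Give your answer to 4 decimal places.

0.2300

Let the stationary distribution be π with π = πP and π_1 + π_2 + π_3 + π_4 = 1.
π_1 = 0.23·π_1 + 0.25·π_2 + 0.24·π_3 + 0.28·π_4
π_2 = 0.25·π_1 + 0.25·π_2 + 0.28·π_3 + 0.29·π_4
π_3 = 0.25·π_1 + 0.22·π_2 + 0.22·π_3 + 0.23·π_4
Solving with the normalization constraint gives π = (0.2503, 0.2670, 0.2300, 0.2527).
So the stationary probability of Escalated is 0.2300.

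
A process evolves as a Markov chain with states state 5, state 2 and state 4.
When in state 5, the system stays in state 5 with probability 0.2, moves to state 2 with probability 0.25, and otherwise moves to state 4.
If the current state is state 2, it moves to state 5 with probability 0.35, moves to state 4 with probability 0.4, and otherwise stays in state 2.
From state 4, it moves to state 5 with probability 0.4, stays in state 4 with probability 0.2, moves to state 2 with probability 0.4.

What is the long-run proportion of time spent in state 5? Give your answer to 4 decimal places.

Let the stationary distribution be π with π = πP and π_1 + π_2 + π_3 = 1.
π_1 = 0.2·π_1 + 0.35·π_2 + 0.4·π_3
π_2 = 0.25·π_1 + 0.25·π_2 + 0.4·π_3
Solving with the normalization constraint gives π = (0.3206, 0.3060, 0.3734).
So the stationary probability of state 5 is 0.3206.

0.3206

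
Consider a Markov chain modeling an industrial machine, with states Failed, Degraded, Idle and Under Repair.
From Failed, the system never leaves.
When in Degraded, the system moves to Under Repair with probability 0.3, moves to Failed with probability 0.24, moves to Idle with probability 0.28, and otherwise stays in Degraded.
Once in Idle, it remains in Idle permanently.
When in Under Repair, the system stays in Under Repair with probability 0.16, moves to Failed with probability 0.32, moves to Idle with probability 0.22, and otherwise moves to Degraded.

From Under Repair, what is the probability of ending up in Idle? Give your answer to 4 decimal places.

Let h(s) be the probability of absorption at Idle starting from transient state s. Then h(Idle) = 1 and h(Failed) = 0. By first-step analysis:
h(Degraded) = 0.24·0 + 0.18·h(Degraded) + 0.28·1 + 0.3·h(Under Repair)
h(Under Repair) = 0.32·0 + 0.3·h(Degraded) + 0.22·1 + 0.16·h(Under Repair)
Solving: h(Degraded) = 0.5030, h(Under Repair) = 0.4415.
Starting from Under Repair, the probability is 0.4415.

0.4415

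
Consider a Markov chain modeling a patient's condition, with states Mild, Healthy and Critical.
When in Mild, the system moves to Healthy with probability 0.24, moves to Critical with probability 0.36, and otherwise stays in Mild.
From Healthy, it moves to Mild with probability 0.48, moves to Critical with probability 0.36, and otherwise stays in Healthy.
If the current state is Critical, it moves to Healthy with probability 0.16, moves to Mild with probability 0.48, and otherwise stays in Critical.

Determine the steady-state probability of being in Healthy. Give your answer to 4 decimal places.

Let the stationary distribution be π with π = πP and π_1 + π_2 + π_3 = 1.
π_1 = 0.4·π_1 + 0.48·π_2 + 0.48·π_3
π_2 = 0.24·π_1 + 0.16·π_2 + 0.16·π_3
Solving with the normalization constraint gives π = (0.4444, 0.1956, 0.3600).
So the stationary probability of Healthy is 0.1956.

0.1956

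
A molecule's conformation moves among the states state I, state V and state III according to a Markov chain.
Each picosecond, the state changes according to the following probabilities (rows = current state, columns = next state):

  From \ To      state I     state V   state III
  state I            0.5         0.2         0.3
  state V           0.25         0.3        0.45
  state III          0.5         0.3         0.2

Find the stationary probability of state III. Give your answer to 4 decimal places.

0.3077

Let the stationary distribution be π with π = πP and π_1 + π_2 + π_3 = 1.
π_1 = 0.5·π_1 + 0.25·π_2 + 0.5·π_3
π_2 = 0.2·π_1 + 0.3·π_2 + 0.3·π_3
Solving with the normalization constraint gives π = (0.4359, 0.2564, 0.3077).
So the stationary probability of state III is 0.3077.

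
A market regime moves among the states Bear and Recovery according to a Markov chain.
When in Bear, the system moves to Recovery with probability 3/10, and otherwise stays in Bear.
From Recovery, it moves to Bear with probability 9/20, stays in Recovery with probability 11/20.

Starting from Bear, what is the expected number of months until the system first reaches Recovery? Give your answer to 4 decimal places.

Let t(s) be the expected number of months to first reach Recovery from state s, with t(Recovery) = 0. Conditioning on the first month:
t(Bear) = 1 + 0.7·t(Bear)
Solving: t(Bear) = 3.3333.
Expected months from Bear to Recovery: 3.3333.

3.3333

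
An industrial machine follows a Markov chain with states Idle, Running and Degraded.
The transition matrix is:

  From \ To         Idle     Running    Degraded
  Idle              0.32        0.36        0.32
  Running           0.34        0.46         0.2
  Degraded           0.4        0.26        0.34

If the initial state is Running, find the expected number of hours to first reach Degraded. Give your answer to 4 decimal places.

4.1667

Let t(s) be the expected number of hours to first reach Degraded from state s, with t(Degraded) = 0. Conditioning on the first hour:
t(Idle) = 1 + 0.32·t(Idle) + 0.36·t(Running)
t(Running) = 1 + 0.34·t(Idle) + 0.46·t(Running)
Solving: t(Idle) = 3.6765, t(Running) = 4.1667.
Expected hours from Running to Degraded: 4.1667.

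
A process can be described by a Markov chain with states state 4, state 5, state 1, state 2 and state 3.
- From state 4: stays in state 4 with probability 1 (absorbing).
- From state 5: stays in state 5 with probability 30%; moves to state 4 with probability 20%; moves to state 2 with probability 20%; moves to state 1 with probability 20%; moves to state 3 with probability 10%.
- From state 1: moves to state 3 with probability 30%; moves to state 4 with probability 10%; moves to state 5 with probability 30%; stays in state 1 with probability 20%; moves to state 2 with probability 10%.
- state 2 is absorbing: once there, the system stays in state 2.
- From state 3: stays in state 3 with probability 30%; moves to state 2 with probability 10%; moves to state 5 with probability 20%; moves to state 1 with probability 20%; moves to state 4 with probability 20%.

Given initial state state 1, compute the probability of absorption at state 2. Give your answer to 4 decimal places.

0.4562

Let h(s) be the probability of absorption at state 2 starting from transient state s. Then h(state 2) = 1 and h(state 4) = 0. By first-step analysis:
h(state 5) = 0.2·0 + 0.3·h(state 5) + 0.2·h(state 1) + 0.2·1 + 0.1·h(state 3)
h(state 1) = 0.1·0 + 0.3·h(state 5) + 0.2·h(state 1) + 0.1·1 + 0.3·h(state 3)
h(state 3) = 0.2·0 + 0.2·h(state 5) + 0.2·h(state 1) + 0.1·1 + 0.3·h(state 3)
Solving: h(state 5) = 0.4745, h(state 1) = 0.4562, h(state 3) = 0.4088.
Starting from state 1, the probability is 0.4562.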